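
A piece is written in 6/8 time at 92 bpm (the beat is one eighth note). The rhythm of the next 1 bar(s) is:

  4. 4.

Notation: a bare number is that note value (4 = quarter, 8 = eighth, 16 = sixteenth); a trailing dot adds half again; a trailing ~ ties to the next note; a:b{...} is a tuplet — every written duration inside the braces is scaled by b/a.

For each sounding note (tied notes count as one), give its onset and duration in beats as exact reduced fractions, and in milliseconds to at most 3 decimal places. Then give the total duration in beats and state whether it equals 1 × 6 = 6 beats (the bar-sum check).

1) 0.0ms=0b +1956.522ms=3b
2) 1956.522ms=3b +1956.522ms=3b
Σ=6b of 6 (92bpm 6/8) — PASS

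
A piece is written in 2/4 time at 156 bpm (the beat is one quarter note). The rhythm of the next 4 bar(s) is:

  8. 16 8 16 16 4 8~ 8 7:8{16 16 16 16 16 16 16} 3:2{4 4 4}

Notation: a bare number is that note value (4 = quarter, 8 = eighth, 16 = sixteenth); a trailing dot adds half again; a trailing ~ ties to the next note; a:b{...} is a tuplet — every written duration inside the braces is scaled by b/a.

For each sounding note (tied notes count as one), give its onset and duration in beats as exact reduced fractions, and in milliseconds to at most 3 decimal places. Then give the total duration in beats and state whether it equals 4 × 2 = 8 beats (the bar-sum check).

1) 0.0ms=0b +288.462ms=3/4b
2) 288.462ms=3/4b +96.154ms=1/4b
3) 384.615ms=1b +192.308ms=1/2b
4) 576.923ms=3/2b +96.154ms=1/4b
5) 673.077ms=7/4b +96.154ms=1/4b
6) 769.231ms=2b +384.615ms=1b
7) 1153.846ms=3b +384.615ms=1b
8) 1538.462ms=4b +109.89ms=2/7b
9) 1648.352ms=30/7b +109.89ms=2/7b
10) 1758.242ms=32/7b +109.89ms=2/7b
11) 1868.132ms=34/7b +109.89ms=2/7b
12) 1978.022ms=36/7b +109.89ms=2/7b
13) 2087.912ms=38/7b +109.89ms=2/7b
14) 2197.802ms=40/7b +109.89ms=2/7b
15) 2307.692ms=6b +256.41ms=2/3b
16) 2564.103ms=20/3b +256.41ms=2/3b
17) 2820.513ms=22/3b +256.41ms=2/3b
Σ=8b of 8 (156bpm 2/4) — PASS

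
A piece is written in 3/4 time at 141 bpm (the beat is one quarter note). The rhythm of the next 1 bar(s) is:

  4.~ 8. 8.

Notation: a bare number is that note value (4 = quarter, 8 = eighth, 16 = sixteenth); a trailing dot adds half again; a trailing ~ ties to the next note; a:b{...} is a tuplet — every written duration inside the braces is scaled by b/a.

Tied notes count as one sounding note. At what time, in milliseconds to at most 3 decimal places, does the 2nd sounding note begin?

1. 0.0ms @ 0 + 957.447ms (9/4)
2. 957.447ms @ 9/4 + 319.149ms (3/4)

note 2 onset = 9/4b = 957.447ms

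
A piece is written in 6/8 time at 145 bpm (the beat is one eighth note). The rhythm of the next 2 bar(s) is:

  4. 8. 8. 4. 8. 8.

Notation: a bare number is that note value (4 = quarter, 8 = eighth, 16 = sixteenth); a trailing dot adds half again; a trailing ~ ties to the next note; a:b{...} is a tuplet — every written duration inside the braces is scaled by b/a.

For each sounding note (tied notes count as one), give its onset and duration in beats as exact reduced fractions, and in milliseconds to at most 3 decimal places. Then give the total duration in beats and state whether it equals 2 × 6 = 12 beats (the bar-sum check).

1) 0.0ms=0b +1241.379ms=3b
2) 1241.379ms=3b +620.69ms=3/2b
3) 1862.069ms=9/2b +620.69ms=3/2b
4) 2482.759ms=6b +1241.379ms=3b
5) 3724.138ms=9b +620.69ms=3/2b
6) 4344.828ms=21/2b +620.69ms=3/2b
Σ=12b of 12 (145bpm 6/8) — PASS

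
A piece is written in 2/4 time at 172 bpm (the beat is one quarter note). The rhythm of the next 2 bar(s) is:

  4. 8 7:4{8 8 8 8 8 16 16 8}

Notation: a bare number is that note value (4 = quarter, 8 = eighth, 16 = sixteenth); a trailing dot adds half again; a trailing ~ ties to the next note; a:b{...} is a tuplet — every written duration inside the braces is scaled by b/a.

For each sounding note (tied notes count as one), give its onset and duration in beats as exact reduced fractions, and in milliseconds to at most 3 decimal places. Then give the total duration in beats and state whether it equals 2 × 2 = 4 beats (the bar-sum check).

1) 0.0ms=0b +523.256ms=3/2b
2) 523.256ms=3/2b +174.419ms=1/2b
3) 697.674ms=2b +99.668ms=2/7b
4) 797.342ms=16/7b +99.668ms=2/7b
5) 897.01ms=18/7b +99.668ms=2/7b
6) 996.678ms=20/7b +99.668ms=2/7b
7) 1096.346ms=22/7b +99.668ms=2/7b
8) 1196.013ms=24/7b +49.834ms=1/7b
9) 1245.847ms=25/7b +49.834ms=1/7b
10) 1295.681ms=26/7b +99.668ms=2/7b
Σ=4b of 4 (172bpm 2/4) — PASS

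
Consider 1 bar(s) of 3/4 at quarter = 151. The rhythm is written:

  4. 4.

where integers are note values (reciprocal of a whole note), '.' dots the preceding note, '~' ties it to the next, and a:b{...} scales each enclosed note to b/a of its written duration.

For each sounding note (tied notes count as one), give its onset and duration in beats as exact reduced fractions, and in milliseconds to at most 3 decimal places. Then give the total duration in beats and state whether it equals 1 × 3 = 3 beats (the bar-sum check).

1) 0.0ms=0b +596.026ms=3/2b
2) 596.026ms=3/2b +596.026ms=3/2b
Σ=3b of 3 (151bpm 3/4) — PASS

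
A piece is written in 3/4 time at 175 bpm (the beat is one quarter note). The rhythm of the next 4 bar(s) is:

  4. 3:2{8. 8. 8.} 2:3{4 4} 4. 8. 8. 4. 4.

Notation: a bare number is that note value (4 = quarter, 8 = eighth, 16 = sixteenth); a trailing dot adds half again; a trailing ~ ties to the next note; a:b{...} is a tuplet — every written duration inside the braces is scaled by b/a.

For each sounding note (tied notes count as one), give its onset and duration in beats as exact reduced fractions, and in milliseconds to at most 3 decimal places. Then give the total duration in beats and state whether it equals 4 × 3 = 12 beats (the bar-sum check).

1) 0.0ms=0b +514.286ms=3/2b
2) 514.286ms=3/2b +171.429ms=1/2b
3) 685.714ms=2b +171.429ms=1/2b
4) 857.143ms=5/2b +171.429ms=1/2b
5) 1028.571ms=3b +514.286ms=3/2b
6) 1542.857ms=9/2b +514.286ms=3/2b
7) 2057.143ms=6b +514.286ms=3/2b
8) 2571.429ms=15/2b +257.143ms=3/4b
9) 2828.571ms=33/4b +257.143ms=3/4b
10) 3085.714ms=9b +514.286ms=3/2b
11) 3600.0ms=21/2b +514.286ms=3/2b
Σ=12b of 12 (175bpm 3/4) — PASS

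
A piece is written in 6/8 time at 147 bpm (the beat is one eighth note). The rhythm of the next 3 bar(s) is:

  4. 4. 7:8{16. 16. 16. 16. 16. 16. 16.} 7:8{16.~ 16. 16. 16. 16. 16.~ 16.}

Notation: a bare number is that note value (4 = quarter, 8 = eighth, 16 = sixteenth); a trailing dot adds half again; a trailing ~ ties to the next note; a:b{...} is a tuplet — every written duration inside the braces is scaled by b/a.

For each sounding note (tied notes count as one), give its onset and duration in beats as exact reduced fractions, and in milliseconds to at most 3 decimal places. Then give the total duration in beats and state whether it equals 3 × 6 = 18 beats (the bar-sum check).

1) 0.0ms=0b +1224.49ms=3b
2) 1224.49ms=3b +1224.49ms=3b
3) 2448.98ms=6b +349.854ms=6/7b
4) 2798.834ms=48/7b +349.854ms=6/7b
5) 3148.688ms=54/7b +349.854ms=6/7b
6) 3498.542ms=60/7b +349.854ms=6/7b
7) 3848.397ms=66/7b +349.854ms=6/7b
8) 4198.251ms=72/7b +349.854ms=6/7b
9) 4548.105ms=78/7b +349.854ms=6/7b
10) 4897.959ms=12b +699.708ms=12/7b
11) 5597.668ms=96/7b +349.854ms=6/7b
12) 5947.522ms=102/7b +349.854ms=6/7b
13) 6297.376ms=108/7b +349.854ms=6/7b
14) 6647.23ms=114/7b +699.708ms=12/7b
Σ=18b of 18 (147bpm 6/8) — PASS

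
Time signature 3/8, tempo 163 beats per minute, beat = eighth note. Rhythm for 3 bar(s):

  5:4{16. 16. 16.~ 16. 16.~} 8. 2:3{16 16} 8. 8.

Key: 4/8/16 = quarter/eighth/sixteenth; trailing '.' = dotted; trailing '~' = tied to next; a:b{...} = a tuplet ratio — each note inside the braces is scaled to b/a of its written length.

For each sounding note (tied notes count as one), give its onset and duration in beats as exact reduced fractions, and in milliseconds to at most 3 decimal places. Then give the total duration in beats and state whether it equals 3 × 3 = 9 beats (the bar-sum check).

1) 0.0ms=0b +220.859ms=3/5b
2) 220.859ms=3/5b +220.859ms=3/5b
3) 441.718ms=6/5b +441.718ms=6/5b
4) 883.436ms=12/5b +773.006ms=21/10b
5) 1656.442ms=9/2b +276.074ms=3/4b
6) 1932.515ms=21/4b +276.074ms=3/4b
7) 2208.589ms=6b +552.147ms=3/2b
8) 2760.736ms=15/2b +552.147ms=3/2b
Σ=9b of 9 (163bpm 3/8) — PASS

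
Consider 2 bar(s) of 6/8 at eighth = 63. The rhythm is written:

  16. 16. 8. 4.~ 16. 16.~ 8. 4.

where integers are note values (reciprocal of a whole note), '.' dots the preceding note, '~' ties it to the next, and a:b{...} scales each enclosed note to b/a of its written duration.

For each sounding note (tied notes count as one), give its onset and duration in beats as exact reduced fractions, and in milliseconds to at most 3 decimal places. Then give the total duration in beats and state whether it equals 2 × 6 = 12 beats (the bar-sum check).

1) 0.0ms=0b +714.286ms=3/4b
2) 714.286ms=3/4b +714.286ms=3/4b
3) 1428.571ms=3/2b +1428.571ms=3/2b
4) 2857.143ms=3b +3571.429ms=15/4b
5) 6428.571ms=27/4b +2142.857ms=9/4b
6) 8571.429ms=9b +2857.143ms=3b
Σ=12b of 12 (63bpm 6/8) — PASS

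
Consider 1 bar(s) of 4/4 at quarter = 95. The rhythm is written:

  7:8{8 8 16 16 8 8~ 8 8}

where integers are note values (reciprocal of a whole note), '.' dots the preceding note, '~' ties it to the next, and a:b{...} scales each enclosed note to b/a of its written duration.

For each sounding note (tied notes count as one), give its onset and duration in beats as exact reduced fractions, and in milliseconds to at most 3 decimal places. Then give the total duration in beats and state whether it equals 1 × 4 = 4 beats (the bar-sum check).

1) 0.0ms=0b +360.902ms=4/7b
2) 360.902ms=4/7b +360.902ms=4/7b
3) 721.805ms=8/7b +180.451ms=2/7b
4) 902.256ms=10/7b +180.451ms=2/7b
5) 1082.707ms=12/7b +360.902ms=4/7b
6) 1443.609ms=16/7b +721.805ms=8/7b
7) 2165.414ms=24/7b +360.902ms=4/7b
Σ=4b of 4 (95bpm 4/4) — PASS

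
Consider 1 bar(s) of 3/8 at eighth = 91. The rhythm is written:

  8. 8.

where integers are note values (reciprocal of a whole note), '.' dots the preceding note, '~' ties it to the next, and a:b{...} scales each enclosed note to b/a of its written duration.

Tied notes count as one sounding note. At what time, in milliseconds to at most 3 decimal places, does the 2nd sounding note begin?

1. 0.0ms @ 0 + 989.011ms (3/2)
2. 989.011ms @ 3/2 + 989.011ms (3/2)

note 2 onset = 3/2b = 989.011ms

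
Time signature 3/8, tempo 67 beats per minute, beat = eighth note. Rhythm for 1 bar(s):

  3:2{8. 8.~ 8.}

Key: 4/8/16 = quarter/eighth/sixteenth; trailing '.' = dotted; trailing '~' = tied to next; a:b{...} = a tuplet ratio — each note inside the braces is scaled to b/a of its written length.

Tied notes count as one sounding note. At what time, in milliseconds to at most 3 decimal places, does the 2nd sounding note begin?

note 2 onset = 1b = 895.522ms

1. 0.0ms @ 0 + 895.522ms (1)
2. 895.522ms @ 1 + 1791.045ms (2)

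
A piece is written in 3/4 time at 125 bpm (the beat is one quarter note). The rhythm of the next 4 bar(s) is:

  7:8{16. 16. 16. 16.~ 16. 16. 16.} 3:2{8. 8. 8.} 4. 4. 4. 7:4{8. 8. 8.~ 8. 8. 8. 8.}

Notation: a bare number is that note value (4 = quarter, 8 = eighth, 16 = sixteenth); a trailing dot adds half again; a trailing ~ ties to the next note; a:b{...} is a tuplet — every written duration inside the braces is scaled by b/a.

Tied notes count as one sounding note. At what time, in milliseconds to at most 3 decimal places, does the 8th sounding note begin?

1. 0.0ms @ 0 + 205.714ms (3/7)
2. 205.714ms @ 3/7 + 205.714ms (3/7)
3. 411.429ms @ 6/7 + 205.714ms (3/7)
4. 617.143ms @ 9/7 + 411.429ms (6/7)
5. 1028.571ms @ 15/7 + 205.714ms (3/7)
6. 1234.286ms @ 18/7 + 205.714ms (3/7)
7. 1440.0ms @ 3 + 240.0ms (1/2)
8. 1680.0ms @ 7/2 + 240.0ms (1/2)
9. 1920.0ms @ 4 + 240.0ms (1/2)
10. 2160.0ms @ 9/2 + 720.0ms (3/2)
11. 2880.0ms @ 6 + 720.0ms (3/2)
12. 3600.0ms @ 15/2 + 720.0ms (3/2)
13. 4320.0ms @ 9 + 205.714ms (3/7)
14. 4525.714ms @ 66/7 + 205.714ms (3/7)
15. 4731.429ms @ 69/7 + 411.429ms (6/7)
16. 5142.857ms @ 75/7 + 205.714ms (3/7)
17. 5348.571ms @ 78/7 + 205.714ms (3/7)
18. 5554.286ms @ 81/7 + 205.714ms (3/7)

note 8 onset = 7/2b = 1680.0ms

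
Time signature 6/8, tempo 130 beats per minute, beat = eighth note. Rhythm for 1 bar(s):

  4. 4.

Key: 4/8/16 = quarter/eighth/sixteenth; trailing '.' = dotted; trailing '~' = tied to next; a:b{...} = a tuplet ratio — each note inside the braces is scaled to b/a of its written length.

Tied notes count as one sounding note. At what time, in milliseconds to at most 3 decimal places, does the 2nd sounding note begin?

note 2 onset = 3b = 1384.615ms

1. 0.0ms @ 0 + 1384.615ms (3)
2. 1384.615ms @ 3 + 1384.615ms (3)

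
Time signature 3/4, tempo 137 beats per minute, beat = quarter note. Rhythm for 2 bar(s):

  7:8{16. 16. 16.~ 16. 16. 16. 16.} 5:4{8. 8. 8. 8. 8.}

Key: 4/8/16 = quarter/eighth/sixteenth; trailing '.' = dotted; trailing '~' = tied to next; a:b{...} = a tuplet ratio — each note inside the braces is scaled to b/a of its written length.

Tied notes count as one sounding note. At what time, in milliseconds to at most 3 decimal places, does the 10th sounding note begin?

note 10 onset = 24/5b = 2102.19ms

1. 0.0ms @ 0 + 187.696ms (3/7)
2. 187.696ms @ 3/7 + 187.696ms (3/7)
3. 375.391ms @ 6/7 + 375.391ms (6/7)
4. 750.782ms @ 12/7 + 187.696ms (3/7)
5. 938.478ms @ 15/7 + 187.696ms (3/7)
6. 1126.173ms @ 18/7 + 187.696ms (3/7)
7. 1313.869ms @ 3 + 262.774ms (3/5)
8. 1576.642ms @ 18/5 + 262.774ms (3/5)
9. 1839.416ms @ 21/5 + 262.774ms (3/5)
10. 2102.19ms @ 24/5 + 262.774ms (3/5)
11. 2364.964ms @ 27/5 + 262.774ms (3/5)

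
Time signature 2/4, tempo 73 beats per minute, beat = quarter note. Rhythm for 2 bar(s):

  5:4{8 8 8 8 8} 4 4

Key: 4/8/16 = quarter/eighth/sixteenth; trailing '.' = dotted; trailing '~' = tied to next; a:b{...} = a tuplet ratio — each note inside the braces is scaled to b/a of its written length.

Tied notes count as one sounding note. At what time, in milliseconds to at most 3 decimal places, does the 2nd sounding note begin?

1. 0.0ms @ 0 + 328.767ms (2/5)
2. 328.767ms @ 2/5 + 328.767ms (2/5)
3. 657.534ms @ 4/5 + 328.767ms (2/5)
4. 986.301ms @ 6/5 + 328.767ms (2/5)
5. 1315.068ms @ 8/5 + 328.767ms (2/5)
6. 1643.836ms @ 2 + 821.918ms (1)
7. 2465.753ms @ 3 + 821.918ms (1)

note 2 onset = 2/5b = 328.767ms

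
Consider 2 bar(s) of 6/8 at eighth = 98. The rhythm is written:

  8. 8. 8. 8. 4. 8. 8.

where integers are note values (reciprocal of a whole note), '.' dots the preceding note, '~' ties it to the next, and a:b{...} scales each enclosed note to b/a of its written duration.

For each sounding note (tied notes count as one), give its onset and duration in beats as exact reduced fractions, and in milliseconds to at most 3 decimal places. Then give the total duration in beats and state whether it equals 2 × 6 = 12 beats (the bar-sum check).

1) 0.0ms=0b +918.367ms=3/2b
2) 918.367ms=3/2b +918.367ms=3/2b
3) 1836.735ms=3b +918.367ms=3/2b
4) 2755.102ms=9/2b +918.367ms=3/2b
5) 3673.469ms=6b +1836.735ms=3b
6) 5510.204ms=9b +918.367ms=3/2b
7) 6428.571ms=21/2b +918.367ms=3/2b
Σ=12b of 12 (98bpm 6/8) — PASS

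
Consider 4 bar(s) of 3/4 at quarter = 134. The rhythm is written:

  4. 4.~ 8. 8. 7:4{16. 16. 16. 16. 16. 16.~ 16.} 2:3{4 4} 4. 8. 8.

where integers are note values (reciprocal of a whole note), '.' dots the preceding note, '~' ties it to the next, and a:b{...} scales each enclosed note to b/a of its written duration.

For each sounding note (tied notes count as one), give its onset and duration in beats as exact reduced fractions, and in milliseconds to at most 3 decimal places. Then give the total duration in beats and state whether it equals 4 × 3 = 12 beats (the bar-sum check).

1) 0.0ms=0b +671.642ms=3/2b
2) 671.642ms=3/2b +1007.463ms=9/4b
3) 1679.104ms=15/4b +335.821ms=3/4b
4) 2014.925ms=9/2b +95.949ms=3/14b
5) 2110.874ms=33/7b +95.949ms=3/14b
6) 2206.823ms=69/14b +95.949ms=3/14b
7) 2302.772ms=36/7b +95.949ms=3/14b
8) 2398.721ms=75/14b +95.949ms=3/14b
9) 2494.67ms=39/7b +191.898ms=3/7b
10) 2686.567ms=6b +671.642ms=3/2b
11) 3358.209ms=15/2b +671.642ms=3/2b
12) 4029.851ms=9b +671.642ms=3/2b
13) 4701.493ms=21/2b +335.821ms=3/4b
14) 5037.313ms=45/4b +335.821ms=3/4b
Σ=12b of 12 (134bpm 3/4) — PASS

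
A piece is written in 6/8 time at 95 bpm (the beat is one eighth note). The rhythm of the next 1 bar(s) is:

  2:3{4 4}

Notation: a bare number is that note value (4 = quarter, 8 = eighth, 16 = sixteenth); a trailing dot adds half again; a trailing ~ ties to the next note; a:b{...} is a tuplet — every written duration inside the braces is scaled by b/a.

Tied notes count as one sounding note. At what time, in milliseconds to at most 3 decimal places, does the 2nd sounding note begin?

1. 0.0ms @ 0 + 1894.737ms (3)
2. 1894.737ms @ 3 + 1894.737ms (3)

note 2 onset = 3b = 1894.737ms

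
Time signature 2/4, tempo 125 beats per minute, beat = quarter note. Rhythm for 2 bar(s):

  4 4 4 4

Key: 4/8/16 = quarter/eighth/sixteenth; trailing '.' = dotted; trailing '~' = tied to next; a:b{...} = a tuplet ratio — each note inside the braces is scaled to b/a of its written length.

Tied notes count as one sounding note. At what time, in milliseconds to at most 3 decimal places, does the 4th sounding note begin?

note 4 onset = 3b = 1440.0ms

1. 0.0ms @ 0 + 480.0ms (1)
2. 480.0ms @ 1 + 480.0ms (1)
3. 960.0ms @ 2 + 480.0ms (1)
4. 1440.0ms @ 3 + 480.0ms (1)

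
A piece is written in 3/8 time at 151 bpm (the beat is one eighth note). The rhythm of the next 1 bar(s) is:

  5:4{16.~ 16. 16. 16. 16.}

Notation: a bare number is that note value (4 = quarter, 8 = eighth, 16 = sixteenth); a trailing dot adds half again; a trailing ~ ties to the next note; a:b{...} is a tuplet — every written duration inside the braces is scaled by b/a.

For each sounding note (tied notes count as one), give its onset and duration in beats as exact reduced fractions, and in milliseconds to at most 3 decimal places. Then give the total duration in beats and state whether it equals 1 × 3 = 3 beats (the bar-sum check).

1) 0.0ms=0b +476.821ms=6/5b
2) 476.821ms=6/5b +238.411ms=3/5b
3) 715.232ms=9/5b +238.411ms=3/5b
4) 953.642ms=12/5b +238.411ms=3/5b
Σ=3b of 3 (151bpm 3/8) — PASS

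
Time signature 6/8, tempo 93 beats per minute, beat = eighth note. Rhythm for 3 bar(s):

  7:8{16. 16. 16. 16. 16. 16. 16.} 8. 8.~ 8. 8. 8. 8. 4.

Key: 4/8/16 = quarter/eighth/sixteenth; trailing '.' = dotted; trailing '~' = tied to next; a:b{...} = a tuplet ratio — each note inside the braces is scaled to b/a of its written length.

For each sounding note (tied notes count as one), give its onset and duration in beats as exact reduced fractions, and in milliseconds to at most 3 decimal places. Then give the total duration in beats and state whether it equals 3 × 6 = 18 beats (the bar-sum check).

1) 0.0ms=0b +552.995ms=6/7b
2) 552.995ms=6/7b +552.995ms=6/7b
3) 1105.991ms=12/7b +552.995ms=6/7b
4) 1658.986ms=18/7b +552.995ms=6/7b
5) 2211.982ms=24/7b +552.995ms=6/7b
6) 2764.977ms=30/7b +552.995ms=6/7b
7) 3317.972ms=36/7b +552.995ms=6/7b
8) 3870.968ms=6b +967.742ms=3/2b
9) 4838.71ms=15/2b +1935.484ms=3b
10) 6774.194ms=21/2b +967.742ms=3/2b
11) 7741.935ms=12b +967.742ms=3/2b
12) 8709.677ms=27/2b +967.742ms=3/2b
13) 9677.419ms=15b +1935.484ms=3b
Σ=18b of 18 (93bpm 6/8) — PASS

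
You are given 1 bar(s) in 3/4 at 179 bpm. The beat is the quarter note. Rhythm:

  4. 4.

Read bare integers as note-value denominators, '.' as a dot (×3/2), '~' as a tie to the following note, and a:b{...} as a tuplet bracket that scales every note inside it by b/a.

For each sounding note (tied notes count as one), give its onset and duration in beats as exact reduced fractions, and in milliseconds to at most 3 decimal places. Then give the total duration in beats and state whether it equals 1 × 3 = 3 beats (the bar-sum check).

1) 0.0ms=0b +502.793ms=3/2b
2) 502.793ms=3/2b +502.793ms=3/2b
Σ=3b of 3 (179bpm 3/4) — PASS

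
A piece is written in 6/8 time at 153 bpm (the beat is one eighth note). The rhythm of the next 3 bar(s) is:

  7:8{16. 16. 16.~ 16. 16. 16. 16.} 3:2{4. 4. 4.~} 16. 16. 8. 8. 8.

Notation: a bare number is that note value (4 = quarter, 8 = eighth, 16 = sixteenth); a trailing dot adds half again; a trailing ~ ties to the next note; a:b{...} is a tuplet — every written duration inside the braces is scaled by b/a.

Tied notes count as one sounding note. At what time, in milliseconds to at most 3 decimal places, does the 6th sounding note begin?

note 6 onset = 36/7b = 2016.807ms

1. 0.0ms @ 0 + 336.134ms (6/7)
2. 336.134ms @ 6/7 + 336.134ms (6/7)
3. 672.269ms @ 12/7 + 672.269ms (12/7)
4. 1344.538ms @ 24/7 + 336.134ms (6/7)
5. 1680.672ms @ 30/7 + 336.134ms (6/7)
6. 2016.807ms @ 36/7 + 336.134ms (6/7)
7. 2352.941ms @ 6 + 784.314ms (2)
8. 3137.255ms @ 8 + 784.314ms (2)
9. 3921.569ms @ 10 + 1078.431ms (11/4)
10. 5000.0ms @ 51/4 + 294.118ms (3/4)
11. 5294.118ms @ 27/2 + 588.235ms (3/2)
12. 5882.353ms @ 15 + 588.235ms (3/2)
13. 6470.588ms @ 33/2 + 588.235ms (3/2)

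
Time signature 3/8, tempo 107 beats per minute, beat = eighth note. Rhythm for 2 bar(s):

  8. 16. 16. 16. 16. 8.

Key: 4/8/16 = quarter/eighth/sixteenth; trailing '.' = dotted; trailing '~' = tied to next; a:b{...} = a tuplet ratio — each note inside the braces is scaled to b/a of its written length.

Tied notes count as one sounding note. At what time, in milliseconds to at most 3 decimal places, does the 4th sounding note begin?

note 4 onset = 3b = 1682.243ms

1. 0.0ms @ 0 + 841.121ms (3/2)
2. 841.121ms @ 3/2 + 420.561ms (3/4)
3. 1261.682ms @ 9/4 + 420.561ms (3/4)
4. 1682.243ms @ 3 + 420.561ms (3/4)
5. 2102.804ms @ 15/4 + 420.561ms (3/4)
6. 2523.364ms @ 9/2 + 841.121ms (3/2)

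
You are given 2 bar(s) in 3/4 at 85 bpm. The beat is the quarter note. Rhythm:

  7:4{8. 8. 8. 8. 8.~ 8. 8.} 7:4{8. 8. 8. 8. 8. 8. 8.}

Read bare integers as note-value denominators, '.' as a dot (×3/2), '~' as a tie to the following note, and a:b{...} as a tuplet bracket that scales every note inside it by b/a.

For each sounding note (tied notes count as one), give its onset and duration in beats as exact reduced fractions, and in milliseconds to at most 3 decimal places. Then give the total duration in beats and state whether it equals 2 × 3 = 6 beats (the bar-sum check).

1) 0.0ms=0b +302.521ms=3/7b
2) 302.521ms=3/7b +302.521ms=3/7b
3) 605.042ms=6/7b +302.521ms=3/7b
4) 907.563ms=9/7b +302.521ms=3/7b
5) 1210.084ms=12/7b +605.042ms=6/7b
6) 1815.126ms=18/7b +302.521ms=3/7b
7) 2117.647ms=3b +302.521ms=3/7b
8) 2420.168ms=24/7b +302.521ms=3/7b
9) 2722.689ms=27/7b +302.521ms=3/7b
10) 3025.21ms=30/7b +302.521ms=3/7b
11) 3327.731ms=33/7b +302.521ms=3/7b
12) 3630.252ms=36/7b +302.521ms=3/7b
13) 3932.773ms=39/7b +302.521ms=3/7b
Σ=6b of 6 (85bpm 3/4) — PASS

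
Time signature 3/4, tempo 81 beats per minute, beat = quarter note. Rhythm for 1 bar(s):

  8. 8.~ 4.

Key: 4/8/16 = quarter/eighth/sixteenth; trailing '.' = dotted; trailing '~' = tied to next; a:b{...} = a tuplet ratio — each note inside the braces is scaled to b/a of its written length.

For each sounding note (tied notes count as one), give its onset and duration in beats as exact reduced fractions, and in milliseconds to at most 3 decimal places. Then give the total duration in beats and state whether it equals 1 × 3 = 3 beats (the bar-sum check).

1) 0.0ms=0b +555.556ms=3/4b
2) 555.556ms=3/4b +1666.667ms=9/4b
Σ=3b of 3 (81bpm 3/4) — PASS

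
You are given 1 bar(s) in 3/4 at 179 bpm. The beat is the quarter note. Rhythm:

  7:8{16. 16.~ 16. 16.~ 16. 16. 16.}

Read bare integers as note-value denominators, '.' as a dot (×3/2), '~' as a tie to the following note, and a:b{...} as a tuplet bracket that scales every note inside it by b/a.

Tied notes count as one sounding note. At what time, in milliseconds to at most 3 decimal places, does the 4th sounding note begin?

1. 0.0ms @ 0 + 143.655ms (3/7)
2. 143.655ms @ 3/7 + 287.31ms (6/7)
3. 430.966ms @ 9/7 + 287.31ms (6/7)
4. 718.276ms @ 15/7 + 143.655ms (3/7)
5. 861.931ms @ 18/7 + 143.655ms (3/7)

note 4 onset = 15/7b = 718.276ms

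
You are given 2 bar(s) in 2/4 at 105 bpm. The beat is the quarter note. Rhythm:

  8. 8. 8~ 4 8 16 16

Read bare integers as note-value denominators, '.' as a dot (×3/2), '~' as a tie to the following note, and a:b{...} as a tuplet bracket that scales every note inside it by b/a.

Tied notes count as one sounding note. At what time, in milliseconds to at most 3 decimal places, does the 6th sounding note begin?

note 6 onset = 15/4b = 2142.857ms

1. 0.0ms @ 0 + 428.571ms (3/4)
2. 428.571ms @ 3/4 + 428.571ms (3/4)
3. 857.143ms @ 3/2 + 857.143ms (3/2)
4. 1714.286ms @ 3 + 285.714ms (1/2)
5. 2000.0ms @ 7/2 + 142.857ms (1/4)
6. 2142.857ms @ 15/4 + 142.857ms (1/4)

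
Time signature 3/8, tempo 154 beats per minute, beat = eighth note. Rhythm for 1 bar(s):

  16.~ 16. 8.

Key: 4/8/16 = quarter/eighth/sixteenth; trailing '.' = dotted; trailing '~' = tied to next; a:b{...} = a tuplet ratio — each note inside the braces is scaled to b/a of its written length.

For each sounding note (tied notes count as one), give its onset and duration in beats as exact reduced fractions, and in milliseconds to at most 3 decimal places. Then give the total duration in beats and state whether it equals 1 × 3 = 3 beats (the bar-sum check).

1) 0.0ms=0b +584.416ms=3/2b
2) 584.416ms=3/2b +584.416ms=3/2b
Σ=3b of 3 (154bpm 3/8) — PASS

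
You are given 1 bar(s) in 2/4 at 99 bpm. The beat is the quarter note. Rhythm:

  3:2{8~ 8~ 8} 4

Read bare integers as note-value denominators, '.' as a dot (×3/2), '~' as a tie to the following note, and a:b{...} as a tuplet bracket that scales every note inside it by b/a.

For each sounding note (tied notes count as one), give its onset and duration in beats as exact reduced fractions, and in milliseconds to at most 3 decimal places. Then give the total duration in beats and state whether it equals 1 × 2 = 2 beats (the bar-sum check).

1) 0.0ms=0b +606.061ms=1b
2) 606.061ms=1b +606.061ms=1b
Σ=2b of 2 (99bpm 2/4) — PASS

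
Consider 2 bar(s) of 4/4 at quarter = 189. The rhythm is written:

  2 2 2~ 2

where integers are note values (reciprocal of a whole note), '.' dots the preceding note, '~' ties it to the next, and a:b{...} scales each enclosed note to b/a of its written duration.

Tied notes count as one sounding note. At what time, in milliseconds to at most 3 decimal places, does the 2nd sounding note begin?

note 2 onset = 2b = 634.921ms

1. 0.0ms @ 0 + 634.921ms (2)
2. 634.921ms @ 2 + 634.921ms (2)
3. 1269.841ms @ 4 + 1269.841ms (4)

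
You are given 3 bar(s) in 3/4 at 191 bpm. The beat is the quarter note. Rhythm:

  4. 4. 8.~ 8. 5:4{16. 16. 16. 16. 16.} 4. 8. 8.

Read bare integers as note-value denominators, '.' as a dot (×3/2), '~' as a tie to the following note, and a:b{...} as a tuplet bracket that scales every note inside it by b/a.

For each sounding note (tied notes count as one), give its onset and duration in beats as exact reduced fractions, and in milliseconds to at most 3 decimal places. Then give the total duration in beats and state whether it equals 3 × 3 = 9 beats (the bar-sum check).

1) 0.0ms=0b +471.204ms=3/2b
2) 471.204ms=3/2b +471.204ms=3/2b
3) 942.408ms=3b +471.204ms=3/2b
4) 1413.613ms=9/2b +94.241ms=3/10b
5) 1507.853ms=24/5b +94.241ms=3/10b
6) 1602.094ms=51/10b +94.241ms=3/10b
7) 1696.335ms=27/5b +94.241ms=3/10b
8) 1790.576ms=57/10b +94.241ms=3/10b
9) 1884.817ms=6b +471.204ms=3/2b
10) 2356.021ms=15/2b +235.602ms=3/4b
11) 2591.623ms=33/4b +235.602ms=3/4b
Σ=9b of 9 (191bpm 3/4) — PASS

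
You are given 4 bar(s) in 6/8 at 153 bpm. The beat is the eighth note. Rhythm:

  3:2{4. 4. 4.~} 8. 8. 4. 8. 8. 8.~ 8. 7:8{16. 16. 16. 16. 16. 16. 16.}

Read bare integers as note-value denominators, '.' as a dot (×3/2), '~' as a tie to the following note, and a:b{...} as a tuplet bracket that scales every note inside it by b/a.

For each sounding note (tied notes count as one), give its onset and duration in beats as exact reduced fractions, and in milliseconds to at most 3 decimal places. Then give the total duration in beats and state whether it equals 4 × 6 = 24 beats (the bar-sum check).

1) 0.0ms=0b +784.314ms=2b
2) 784.314ms=2b +784.314ms=2b
3) 1568.627ms=4b +1372.549ms=7/2b
4) 2941.176ms=15/2b +588.235ms=3/2b
5) 3529.412ms=9b +1176.471ms=3b
6) 4705.882ms=12b +588.235ms=3/2b
7) 5294.118ms=27/2b +588.235ms=3/2b
8) 5882.353ms=15b +1176.471ms=3b
9) 7058.824ms=18b +336.134ms=6/7b
10) 7394.958ms=132/7b +336.134ms=6/7b
11) 7731.092ms=138/7b +336.134ms=6/7b
12) 8067.227ms=144/7b +336.134ms=6/7b
13) 8403.361ms=150/7b +336.134ms=6/7b
14) 8739.496ms=156/7b +336.134ms=6/7b
15) 9075.63ms=162/7b +336.134ms=6/7b
Σ=24b of 24 (153bpm 6/8) — PASS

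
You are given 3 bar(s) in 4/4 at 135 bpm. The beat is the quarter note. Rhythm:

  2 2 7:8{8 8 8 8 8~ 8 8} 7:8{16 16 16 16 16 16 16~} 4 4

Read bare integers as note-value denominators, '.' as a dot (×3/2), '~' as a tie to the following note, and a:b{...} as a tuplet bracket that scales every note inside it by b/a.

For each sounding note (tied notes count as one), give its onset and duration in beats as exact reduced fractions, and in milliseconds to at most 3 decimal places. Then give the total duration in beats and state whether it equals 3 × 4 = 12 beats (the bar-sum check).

1) 0.0ms=0b +888.889ms=2b
2) 888.889ms=2b +888.889ms=2b
3) 1777.778ms=4b +253.968ms=4/7b
4) 2031.746ms=32/7b +253.968ms=4/7b
5) 2285.714ms=36/7b +253.968ms=4/7b
6) 2539.683ms=40/7b +253.968ms=4/7b
7) 2793.651ms=44/7b +507.937ms=8/7b
8) 3301.587ms=52/7b +253.968ms=4/7b
9) 3555.556ms=8b +126.984ms=2/7b
10) 3682.54ms=58/7b +126.984ms=2/7b
11) 3809.524ms=60/7b +126.984ms=2/7b
12) 3936.508ms=62/7b +126.984ms=2/7b
13) 4063.492ms=64/7b +126.984ms=2/7b
14) 4190.476ms=66/7b +126.984ms=2/7b
15) 4317.46ms=68/7b +571.429ms=9/7b
16) 4888.889ms=11b +444.444ms=1b
Σ=12b of 12 (135bpm 4/4) — PASS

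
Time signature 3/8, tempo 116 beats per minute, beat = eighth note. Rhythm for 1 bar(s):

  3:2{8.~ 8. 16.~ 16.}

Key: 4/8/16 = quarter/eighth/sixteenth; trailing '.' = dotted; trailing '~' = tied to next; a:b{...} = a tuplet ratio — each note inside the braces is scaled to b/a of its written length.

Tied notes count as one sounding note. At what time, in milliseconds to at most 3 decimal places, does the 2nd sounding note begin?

note 2 onset = 2b = 1034.483ms

1. 0.0ms @ 0 + 1034.483ms (2)
2. 1034.483ms @ 2 + 517.241ms (1)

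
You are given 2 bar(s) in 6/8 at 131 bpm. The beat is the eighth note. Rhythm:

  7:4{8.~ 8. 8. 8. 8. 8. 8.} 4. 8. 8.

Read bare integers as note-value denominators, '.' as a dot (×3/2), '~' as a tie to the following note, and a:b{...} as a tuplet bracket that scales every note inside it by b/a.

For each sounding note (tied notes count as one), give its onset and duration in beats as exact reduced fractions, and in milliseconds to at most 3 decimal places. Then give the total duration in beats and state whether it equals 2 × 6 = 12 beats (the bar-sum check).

1) 0.0ms=0b +785.169ms=12/7b
2) 785.169ms=12/7b +392.585ms=6/7b
3) 1177.754ms=18/7b +392.585ms=6/7b
4) 1570.338ms=24/7b +392.585ms=6/7b
5) 1962.923ms=30/7b +392.585ms=6/7b
6) 2355.507ms=36/7b +392.585ms=6/7b
7) 2748.092ms=6b +1374.046ms=3b
8) 4122.137ms=9b +687.023ms=3/2b
9) 4809.16ms=21/2b +687.023ms=3/2b
Σ=12b of 12 (131bpm 6/8) — PASS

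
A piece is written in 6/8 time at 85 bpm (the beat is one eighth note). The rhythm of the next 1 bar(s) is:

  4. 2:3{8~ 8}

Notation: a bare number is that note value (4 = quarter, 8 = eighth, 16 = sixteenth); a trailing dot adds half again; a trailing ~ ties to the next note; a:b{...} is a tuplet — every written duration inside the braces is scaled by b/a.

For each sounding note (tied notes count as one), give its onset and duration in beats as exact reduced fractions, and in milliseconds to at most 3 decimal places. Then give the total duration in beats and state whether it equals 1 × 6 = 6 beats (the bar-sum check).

1) 0.0ms=0b +2117.647ms=3b
2) 2117.647ms=3b +2117.647ms=3b
Σ=6b of 6 (85bpm 6/8) — PASS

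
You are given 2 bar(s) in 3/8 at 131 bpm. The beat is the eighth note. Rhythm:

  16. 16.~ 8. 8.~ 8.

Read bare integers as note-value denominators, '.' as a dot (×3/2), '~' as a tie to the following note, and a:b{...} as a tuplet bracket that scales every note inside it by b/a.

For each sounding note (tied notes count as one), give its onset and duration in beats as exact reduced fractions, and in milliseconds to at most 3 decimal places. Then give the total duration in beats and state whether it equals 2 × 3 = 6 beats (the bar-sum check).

1) 0.0ms=0b +343.511ms=3/4b
2) 343.511ms=3/4b +1030.534ms=9/4b
3) 1374.046ms=3b +1374.046ms=3b
Σ=6b of 6 (131bpm 3/8) — PASS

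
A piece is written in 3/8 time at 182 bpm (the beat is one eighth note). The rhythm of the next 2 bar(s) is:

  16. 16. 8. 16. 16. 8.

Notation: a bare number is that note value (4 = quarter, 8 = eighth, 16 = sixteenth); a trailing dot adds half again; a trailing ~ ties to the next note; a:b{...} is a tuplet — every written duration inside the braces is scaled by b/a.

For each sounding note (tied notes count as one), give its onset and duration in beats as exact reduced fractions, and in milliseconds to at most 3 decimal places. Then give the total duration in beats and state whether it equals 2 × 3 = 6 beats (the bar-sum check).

1) 0.0ms=0b +247.253ms=3/4b
2) 247.253ms=3/4b +247.253ms=3/4b
3) 494.505ms=3/2b +494.505ms=3/2b
4) 989.011ms=3b +247.253ms=3/4b
5) 1236.264ms=15/4b +247.253ms=3/4b
6) 1483.516ms=9/2b +494.505ms=3/2b
Σ=6b of 6 (182bpm 3/8) — PASS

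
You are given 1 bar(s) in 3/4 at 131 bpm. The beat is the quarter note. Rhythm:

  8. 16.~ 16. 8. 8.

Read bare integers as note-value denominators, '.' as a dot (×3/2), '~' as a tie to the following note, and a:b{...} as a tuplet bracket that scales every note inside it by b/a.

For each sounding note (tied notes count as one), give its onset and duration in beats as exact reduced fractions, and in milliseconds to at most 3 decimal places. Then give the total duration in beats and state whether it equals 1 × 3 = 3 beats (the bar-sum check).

1) 0.0ms=0b +343.511ms=3/4b
2) 343.511ms=3/4b +343.511ms=3/4b
3) 687.023ms=3/2b +343.511ms=3/4b
4) 1030.534ms=9/4b +343.511ms=3/4b
Σ=3b of 3 (131bpm 3/4) — PASS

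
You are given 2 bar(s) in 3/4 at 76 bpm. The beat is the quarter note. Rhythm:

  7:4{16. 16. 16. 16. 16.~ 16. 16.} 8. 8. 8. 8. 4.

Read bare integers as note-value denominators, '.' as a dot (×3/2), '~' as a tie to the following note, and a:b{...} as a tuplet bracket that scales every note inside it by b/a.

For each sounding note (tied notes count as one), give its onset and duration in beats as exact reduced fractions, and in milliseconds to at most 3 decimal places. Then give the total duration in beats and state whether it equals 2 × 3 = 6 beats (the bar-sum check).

1) 0.0ms=0b +169.173ms=3/14b
2) 169.173ms=3/14b +169.173ms=3/14b
3) 338.346ms=3/7b +169.173ms=3/14b
4) 507.519ms=9/14b +169.173ms=3/14b
5) 676.692ms=6/7b +338.346ms=3/7b
6) 1015.038ms=9/7b +169.173ms=3/14b
7) 1184.211ms=3/2b +592.105ms=3/4b
8) 1776.316ms=9/4b +592.105ms=3/4b
9) 2368.421ms=3b +592.105ms=3/4b
10) 2960.526ms=15/4b +592.105ms=3/4b
11) 3552.632ms=9/2b +1184.211ms=3/2b
Σ=6b of 6 (76bpm 3/4) — PASS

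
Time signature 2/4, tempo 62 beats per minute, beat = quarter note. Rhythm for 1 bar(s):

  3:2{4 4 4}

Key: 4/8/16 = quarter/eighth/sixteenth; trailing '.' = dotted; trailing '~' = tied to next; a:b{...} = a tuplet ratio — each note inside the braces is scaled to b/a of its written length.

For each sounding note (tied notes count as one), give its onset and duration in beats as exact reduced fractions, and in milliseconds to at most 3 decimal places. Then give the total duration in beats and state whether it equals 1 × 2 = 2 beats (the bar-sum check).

1) 0.0ms=0b +645.161ms=2/3b
2) 645.161ms=2/3b +645.161ms=2/3b
3) 1290.323ms=4/3b +645.161ms=2/3b
Σ=2b of 2 (62bpm 2/4) — PASS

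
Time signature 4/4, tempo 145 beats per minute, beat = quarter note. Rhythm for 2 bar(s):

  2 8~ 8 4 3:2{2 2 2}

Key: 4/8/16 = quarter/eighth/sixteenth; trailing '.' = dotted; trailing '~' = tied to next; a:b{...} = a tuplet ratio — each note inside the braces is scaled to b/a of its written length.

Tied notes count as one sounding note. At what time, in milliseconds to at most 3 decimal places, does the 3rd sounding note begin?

1. 0.0ms @ 0 + 827.586ms (2)
2. 827.586ms @ 2 + 413.793ms (1)
3. 1241.379ms @ 3 + 413.793ms (1)
4. 1655.172ms @ 4 + 551.724ms (4/3)
5. 2206.897ms @ 16/3 + 551.724ms (4/3)
6. 2758.621ms @ 20/3 + 551.724ms (4/3)

note 3 onset = 3b = 1241.379ms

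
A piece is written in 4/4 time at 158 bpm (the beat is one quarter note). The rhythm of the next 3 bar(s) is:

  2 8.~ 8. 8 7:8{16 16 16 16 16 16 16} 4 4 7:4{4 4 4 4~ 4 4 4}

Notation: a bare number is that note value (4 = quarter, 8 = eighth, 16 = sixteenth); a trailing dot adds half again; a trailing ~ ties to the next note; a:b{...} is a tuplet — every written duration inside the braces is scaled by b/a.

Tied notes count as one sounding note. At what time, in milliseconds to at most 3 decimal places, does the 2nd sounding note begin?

1. 0.0ms @ 0 + 759.494ms (2)
2. 759.494ms @ 2 + 569.62ms (3/2)
3. 1329.114ms @ 7/2 + 189.873ms (1/2)
4. 1518.987ms @ 4 + 108.499ms (2/7)
5. 1627.486ms @ 30/7 + 108.499ms (2/7)
6. 1735.986ms @ 32/7 + 108.499ms (2/7)
7. 1844.485ms @ 34/7 + 108.499ms (2/7)
8. 1952.984ms @ 36/7 + 108.499ms (2/7)
9. 2061.483ms @ 38/7 + 108.499ms (2/7)
10. 2169.982ms @ 40/7 + 108.499ms (2/7)
11. 2278.481ms @ 6 + 379.747ms (1)
12. 2658.228ms @ 7 + 379.747ms (1)
13. 3037.975ms @ 8 + 216.998ms (4/7)
14. 3254.973ms @ 60/7 + 216.998ms (4/7)
15. 3471.971ms @ 64/7 + 216.998ms (4/7)
16. 3688.969ms @ 68/7 + 433.996ms (8/7)
17. 4122.966ms @ 76/7 + 216.998ms (4/7)
18. 4339.964ms @ 80/7 + 216.998ms (4/7)

note 2 onset = 2b = 759.494ms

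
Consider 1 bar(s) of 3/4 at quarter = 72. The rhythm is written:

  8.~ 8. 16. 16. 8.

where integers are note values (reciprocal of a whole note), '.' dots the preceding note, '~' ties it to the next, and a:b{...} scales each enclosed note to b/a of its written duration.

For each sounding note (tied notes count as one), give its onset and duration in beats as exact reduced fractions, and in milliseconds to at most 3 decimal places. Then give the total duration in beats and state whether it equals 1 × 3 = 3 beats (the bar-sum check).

1) 0.0ms=0b +1250.0ms=3/2b
2) 1250.0ms=3/2b +312.5ms=3/8b
3) 1562.5ms=15/8b +312.5ms=3/8b
4) 1875.0ms=9/4b +625.0ms=3/4b
Σ=3b of 3 (72bpm 3/4) — PASS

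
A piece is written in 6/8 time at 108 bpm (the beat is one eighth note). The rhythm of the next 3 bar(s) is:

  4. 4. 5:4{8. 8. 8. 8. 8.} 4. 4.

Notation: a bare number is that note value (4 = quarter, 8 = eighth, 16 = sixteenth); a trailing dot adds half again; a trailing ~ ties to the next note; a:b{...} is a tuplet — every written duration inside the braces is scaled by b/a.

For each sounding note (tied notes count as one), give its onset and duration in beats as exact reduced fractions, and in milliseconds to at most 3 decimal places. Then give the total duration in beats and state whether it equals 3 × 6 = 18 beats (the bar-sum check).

1) 0.0ms=0b +1666.667ms=3b
2) 1666.667ms=3b +1666.667ms=3b
3) 3333.333ms=6b +666.667ms=6/5b
4) 4000.0ms=36/5b +666.667ms=6/5b
5) 4666.667ms=42/5b +666.667ms=6/5b
6) 5333.333ms=48/5b +666.667ms=6/5b
7) 6000.0ms=54/5b +666.667ms=6/5b
8) 6666.667ms=12b +1666.667ms=3b
9) 8333.333ms=15b +1666.667ms=3b
Σ=18b of 18 (108bpm 6/8) — PASS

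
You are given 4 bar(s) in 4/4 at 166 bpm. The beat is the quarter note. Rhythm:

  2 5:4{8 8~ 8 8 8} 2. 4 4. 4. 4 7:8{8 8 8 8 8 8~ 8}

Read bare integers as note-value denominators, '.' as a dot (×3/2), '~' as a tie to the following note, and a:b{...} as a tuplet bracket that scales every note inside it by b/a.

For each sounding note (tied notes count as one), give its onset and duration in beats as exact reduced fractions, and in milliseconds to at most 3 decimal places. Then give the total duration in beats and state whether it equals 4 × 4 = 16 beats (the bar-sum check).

1) 0.0ms=0b +722.892ms=2b
2) 722.892ms=2b +144.578ms=2/5b
3) 867.47ms=12/5b +289.157ms=4/5b
4) 1156.627ms=16/5b +144.578ms=2/5b
5) 1301.205ms=18/5b +144.578ms=2/5b
6) 1445.783ms=4b +1084.337ms=3b
7) 2530.12ms=7b +361.446ms=1b
8) 2891.566ms=8b +542.169ms=3/2b
9) 3433.735ms=19/2b +542.169ms=3/2b
10) 3975.904ms=11b +361.446ms=1b
11) 4337.349ms=12b +206.54ms=4/7b
12) 4543.89ms=88/7b +206.54ms=4/7b
13) 4750.43ms=92/7b +206.54ms=4/7b
14) 4956.971ms=96/7b +206.54ms=4/7b
15) 5163.511ms=100/7b +206.54ms=4/7b
16) 5370.052ms=104/7b +413.081ms=8/7b
Σ=16b of 16 (166bpm 4/4) — PASS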